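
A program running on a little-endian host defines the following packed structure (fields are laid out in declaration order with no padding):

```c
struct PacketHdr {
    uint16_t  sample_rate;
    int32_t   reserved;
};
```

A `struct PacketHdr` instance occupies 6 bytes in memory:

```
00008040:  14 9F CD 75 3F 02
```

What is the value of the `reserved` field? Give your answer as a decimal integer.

37713357

`reserved` follows `sample_rate` (2 bytes), so it starts at byte offset 2 and occupies 4 bytes.
Bytes at offsets 2..5: CD 75 3F 02.
In little-endian order the low byte comes first in memory.
Reassemble most-significant byte first: 02 3F 75 CD → 0x023F75CD.
0x023F75CD = 37713357.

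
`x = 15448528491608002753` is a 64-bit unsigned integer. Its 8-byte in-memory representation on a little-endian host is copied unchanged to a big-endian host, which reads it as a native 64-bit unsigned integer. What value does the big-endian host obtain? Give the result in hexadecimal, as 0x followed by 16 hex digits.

0xC1D0CB34D03264D6

15448528491608002753 in 64-bit hexadecimal is 0xD66432D034CBD0C1.
Stored little-endian, the bytes at ascending addresses are C1 D0 CB 34 D0 32 64 D6.
Read back as big-endian, the last byte is least significant, giving 0xC1D0CB34D03264D6.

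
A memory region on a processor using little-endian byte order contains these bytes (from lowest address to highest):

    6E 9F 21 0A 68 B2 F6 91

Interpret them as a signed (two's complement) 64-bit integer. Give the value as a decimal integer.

Little-endian: lowest address holds the least-significant byte.
Reassemble most-significant byte first: 91 F6 B2 68 0A 21 9F 6E → 0x91F6B2680A219F6E.
Top bit is set, so as a signed 64-bit value this is 0x91F6B2680A219F6E − 2^64 = -7928953934022860946.

-7928953934022860946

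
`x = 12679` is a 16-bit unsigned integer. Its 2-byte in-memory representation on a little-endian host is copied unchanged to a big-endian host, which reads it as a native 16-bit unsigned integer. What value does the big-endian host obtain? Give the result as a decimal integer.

12679 in 16-bit hexadecimal is 0x3187.
Stored little-endian, the bytes at ascending addresses are 87 31.
Read back as big-endian, the last byte is least significant, giving 0x8731.
0x8731 = 34609.

34609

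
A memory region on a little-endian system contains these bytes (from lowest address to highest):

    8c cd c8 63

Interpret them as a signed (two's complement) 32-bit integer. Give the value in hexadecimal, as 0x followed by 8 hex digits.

Little-endian: lowest address holds the least-significant byte.
Reassemble most-significant byte first: 63 C8 CD 8C → 0x63C8CD8C.

0x63C8CD8C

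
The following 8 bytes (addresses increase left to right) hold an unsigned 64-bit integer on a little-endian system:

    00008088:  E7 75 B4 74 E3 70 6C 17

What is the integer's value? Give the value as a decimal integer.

Little-endian stores the least-significant byte at the lowest address.
Reassemble most-significant byte first: 17 6C 70 E3 74 B4 75 E7 → 0x176C70E374B475E7.
0x176C70E374B475E7 = 1687848082574964199.

1687848082574964199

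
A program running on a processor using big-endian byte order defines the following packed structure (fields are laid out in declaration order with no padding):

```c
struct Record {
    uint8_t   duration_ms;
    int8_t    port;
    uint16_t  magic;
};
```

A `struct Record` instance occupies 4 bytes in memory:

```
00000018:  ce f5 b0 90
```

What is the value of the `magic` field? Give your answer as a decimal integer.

45200

`magic` follows `duration_ms` (1 B), `port` (1 B), so it starts at offset 1 + 1 = 2 and occupies 2 bytes.
Bytes at offsets 2..3: B0 90.
In big-endian order the high byte comes first in memory.
The bytes are already most-significant first: 0xB090.
0xB090 = 45200.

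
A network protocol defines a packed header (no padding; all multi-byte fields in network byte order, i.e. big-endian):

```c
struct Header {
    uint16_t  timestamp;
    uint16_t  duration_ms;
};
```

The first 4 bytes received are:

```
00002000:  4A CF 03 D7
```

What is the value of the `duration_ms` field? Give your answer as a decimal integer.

`duration_ms` follows `timestamp` (2 bytes), so it starts at byte offset 2 and occupies 2 bytes.
Bytes at offsets 2..3: 03 D7.
Big-endian: lowest address holds the most-significant byte.
The bytes are already most-significant first: 0x03D7.
0x03D7 = 983.

983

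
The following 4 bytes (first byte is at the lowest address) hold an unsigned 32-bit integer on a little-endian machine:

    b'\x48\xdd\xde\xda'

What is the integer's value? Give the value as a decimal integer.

Little-endian: lowest address holds the least-significant byte.
Reassemble most-significant byte first: DA DE DD 48 → 0xDADEDD48.
0xDADEDD48 = 3672038728.

3672038728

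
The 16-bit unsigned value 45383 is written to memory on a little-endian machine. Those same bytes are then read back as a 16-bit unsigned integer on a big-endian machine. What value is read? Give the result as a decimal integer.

18353

45383 in 16-bit hexadecimal is 0xB147.
Stored little-endian, the bytes at ascending addresses are 47 B1.
Read back as big-endian, the last byte is least significant, giving 0x47B1.
0x47B1 = 18353.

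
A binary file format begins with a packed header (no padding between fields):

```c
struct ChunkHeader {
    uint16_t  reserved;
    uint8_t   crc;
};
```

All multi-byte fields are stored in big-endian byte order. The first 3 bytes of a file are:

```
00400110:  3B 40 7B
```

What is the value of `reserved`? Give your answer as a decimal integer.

15168

`reserved` is the first field, at byte offset 0, occupying 2 bytes.
Bytes at offsets 0..1: 3B 40.
Big-endian stores the most-significant byte at the lowest address.
The bytes are already most-significant first: 0x3B40.
0x3B40 = 15168.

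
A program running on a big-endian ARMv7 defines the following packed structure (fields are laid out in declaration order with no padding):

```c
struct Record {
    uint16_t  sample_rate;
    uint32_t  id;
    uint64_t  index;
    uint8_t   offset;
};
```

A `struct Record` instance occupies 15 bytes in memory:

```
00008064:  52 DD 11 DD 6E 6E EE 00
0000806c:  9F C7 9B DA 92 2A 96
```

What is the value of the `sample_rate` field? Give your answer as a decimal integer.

21213

`sample_rate` is the first field, at byte offset 0, occupying 2 bytes.
Bytes at offsets 0..1: 52 DD.
In big-endian order the high byte comes first in memory.
The bytes are already most-significant first: 0x52DD.
0x52DD = 21213.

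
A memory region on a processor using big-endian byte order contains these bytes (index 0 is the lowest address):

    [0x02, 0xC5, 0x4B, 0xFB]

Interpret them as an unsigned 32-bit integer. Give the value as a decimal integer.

46484475

In big-endian order the high byte comes first in memory.
The bytes are already most-significant first: 0x02C54BFB.
0x02C54BFB = 46484475.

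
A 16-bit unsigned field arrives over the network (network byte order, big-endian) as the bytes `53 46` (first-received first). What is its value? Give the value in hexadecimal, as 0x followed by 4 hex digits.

Big-endian stores the most-significant byte at the lowest address.
The bytes are already most-significant first: 0x5346.

0x5346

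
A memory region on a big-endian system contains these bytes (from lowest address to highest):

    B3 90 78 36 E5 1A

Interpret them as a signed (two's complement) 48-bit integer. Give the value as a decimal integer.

-84041903184614

In big-endian order the high byte comes first in memory.
The bytes are already most-significant first: 0xB3907836E51A.
Top bit is set, so as a signed 48-bit value this is 0xB3907836E51A − 2^48 = -84041903184614.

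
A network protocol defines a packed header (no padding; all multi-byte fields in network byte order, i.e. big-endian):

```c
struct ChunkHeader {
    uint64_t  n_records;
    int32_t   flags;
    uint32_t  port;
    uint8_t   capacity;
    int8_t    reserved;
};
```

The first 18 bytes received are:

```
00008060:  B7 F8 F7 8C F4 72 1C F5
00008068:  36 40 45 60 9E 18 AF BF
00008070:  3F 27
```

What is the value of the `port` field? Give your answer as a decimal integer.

`port` follows `n_records` (8 B), `flags` (4 B), so it starts at offset 8 + 4 = 12 and occupies 4 bytes.
Bytes at offsets 12..15: 9E 18 AF BF.
Big-endian: lowest address holds the most-significant byte.
The bytes are already most-significant first: 0x9E18AFBF.
0x9E18AFBF = 2652417983.

2652417983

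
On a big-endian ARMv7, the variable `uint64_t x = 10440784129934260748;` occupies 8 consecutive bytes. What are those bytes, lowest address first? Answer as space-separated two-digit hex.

90 E5 1D D9 39 44 7A 0C

10440784129934260748 in hexadecimal, padded to 64 bits, is 0x90E51DD939447A0C.
Split into bytes (most-significant first): 90 E5 1D D9 39 44 7A 0C.
Big-endian: lowest address holds the most-significant byte.
So the memory order matches the most-significant-first order: 90 E5 1D D9 39 44 7A 0C.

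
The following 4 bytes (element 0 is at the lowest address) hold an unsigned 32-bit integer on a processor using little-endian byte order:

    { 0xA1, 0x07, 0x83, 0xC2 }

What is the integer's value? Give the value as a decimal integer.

3263367073

Little-endian stores the least-significant byte at the lowest address.
Reassemble most-significant byte first: C2 83 07 A1 → 0xC28307A1.
0xC28307A1 = 3263367073.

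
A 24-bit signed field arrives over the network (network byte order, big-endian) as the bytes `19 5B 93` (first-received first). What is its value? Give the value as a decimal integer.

1661843

In big-endian order the high byte comes first in memory.
The bytes are already most-significant first: 0x195B93.
0x195B93 = 1661843.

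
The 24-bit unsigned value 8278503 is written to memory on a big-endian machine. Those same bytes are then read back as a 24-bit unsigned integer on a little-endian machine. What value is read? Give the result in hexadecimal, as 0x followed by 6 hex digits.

0xE7517E

8278503 in 24-bit hexadecimal is 0x7E51E7.
Stored big-endian, the bytes at ascending addresses are 7E 51 E7.
Read back as little-endian, the first byte is least significant, giving 0xE7517E.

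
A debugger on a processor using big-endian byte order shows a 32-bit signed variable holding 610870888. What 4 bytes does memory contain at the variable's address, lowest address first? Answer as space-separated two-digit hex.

24 69 26 68

610870888 in hexadecimal, padded to 32 bits, is 0x24692668.
Split into bytes (most-significant first): 24 69 26 68.
In big-endian order the high byte comes first in memory.
So the memory order matches the most-significant-first order: 24 69 26 68.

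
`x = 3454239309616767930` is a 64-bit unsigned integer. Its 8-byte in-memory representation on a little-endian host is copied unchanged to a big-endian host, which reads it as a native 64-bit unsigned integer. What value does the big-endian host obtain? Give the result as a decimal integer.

13466859968022769455

3454239309616767930 in 64-bit hexadecimal is 0x2FEFEC59CAE5E3BA.
Stored little-endian, the bytes at ascending addresses are BA E3 E5 CA 59 EC EF 2F.
Read back as big-endian, the last byte is least significant, giving 0xBAE3E5CA59ECEF2F.
0xBAE3E5CA59ECEF2F = 13466859968022769455.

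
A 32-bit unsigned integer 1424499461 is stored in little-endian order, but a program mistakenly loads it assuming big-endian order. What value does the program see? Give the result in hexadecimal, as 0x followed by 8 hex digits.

0x0523E854

1424499461 in 32-bit hexadecimal is 0x54E82305.
Stored little-endian, the bytes at ascending addresses are 05 23 E8 54.
Read back as big-endian, the last byte is least significant, giving 0x0523E854.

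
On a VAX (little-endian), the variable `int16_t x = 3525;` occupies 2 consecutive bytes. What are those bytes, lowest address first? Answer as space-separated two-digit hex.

C5 0D

3525 in hexadecimal, padded to 16 bits, is 0x0DC5.
Split into bytes (most-significant first): 0D C5.
Little-endian stores the least-significant byte at the lowest address.
So at ascending addresses the bytes are C5 0D.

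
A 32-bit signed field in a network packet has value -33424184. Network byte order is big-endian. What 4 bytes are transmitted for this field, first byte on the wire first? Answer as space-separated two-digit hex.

Two's complement of -33424184 in 32 bits: 33424184 = 0x01FE0338; invert → 0xFE01FCC7; add 1 → 0xFE01FCC8.
Split into bytes (most-significant first): FE 01 FC C8.
Big-endian: lowest address holds the most-significant byte.
So the memory order matches the most-significant-first order: FE 01 FC C8.

FE 01 FC C8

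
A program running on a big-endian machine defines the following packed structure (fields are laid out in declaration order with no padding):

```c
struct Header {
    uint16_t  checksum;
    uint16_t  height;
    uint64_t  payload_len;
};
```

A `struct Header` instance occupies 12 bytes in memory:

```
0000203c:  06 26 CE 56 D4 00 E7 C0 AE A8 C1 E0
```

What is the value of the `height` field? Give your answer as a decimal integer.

`height` follows `checksum` (2 bytes), so it starts at byte offset 2 and occupies 2 bytes.
Bytes at offsets 2..3: CE 56.
In big-endian order the high byte comes first in memory.
The bytes are already most-significant first: 0xCE56.
0xCE56 = 52822.

52822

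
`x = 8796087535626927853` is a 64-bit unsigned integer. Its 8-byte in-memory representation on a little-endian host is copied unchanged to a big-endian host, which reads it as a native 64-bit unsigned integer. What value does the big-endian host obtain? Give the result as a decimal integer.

8796087535626927853 in 64-bit hexadecimal is 0x7A11FB028E48BEED.
Stored little-endian, the bytes at ascending addresses are ED BE 48 8E 02 FB 11 7A.
Read back as big-endian, the last byte is least significant, giving 0xEDBE488E02FB117A.
0xEDBE488E02FB117A = 17131209807336509818.

17131209807336509818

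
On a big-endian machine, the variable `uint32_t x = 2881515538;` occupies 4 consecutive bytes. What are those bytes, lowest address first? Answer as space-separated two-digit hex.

2881515538 in hexadecimal, padded to 32 bits, is 0xABC07012.
Split into bytes (most-significant first): AB C0 70 12.
In big-endian order the high byte comes first in memory.
So the memory order matches the most-significant-first order: AB C0 70 12.

AB C0 70 12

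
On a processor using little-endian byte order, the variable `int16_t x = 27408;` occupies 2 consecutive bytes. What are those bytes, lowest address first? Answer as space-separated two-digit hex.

10 6B

27408 in hexadecimal, padded to 16 bits, is 0x6B10.
Split into bytes (most-significant first): 6B 10.
Little-endian: lowest address holds the least-significant byte.
So at ascending addresses the bytes are 10 6B.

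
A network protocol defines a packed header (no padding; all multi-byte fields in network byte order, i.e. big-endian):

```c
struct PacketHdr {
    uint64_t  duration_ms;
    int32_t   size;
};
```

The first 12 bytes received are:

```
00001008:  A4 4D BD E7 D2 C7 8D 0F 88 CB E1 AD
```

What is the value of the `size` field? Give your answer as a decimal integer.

`size` follows `duration_ms` (8 bytes), so it starts at byte offset 8 and occupies 4 bytes.
Bytes at offsets 8..11: 88 CB E1 AD.
Big-endian stores the most-significant byte at the lowest address.
The bytes are already most-significant first: 0x88CBE1AD.
Top bit is set, so as a signed 32-bit value this is 0x88CBE1AD − 2^32 = -1999904339.

-1999904339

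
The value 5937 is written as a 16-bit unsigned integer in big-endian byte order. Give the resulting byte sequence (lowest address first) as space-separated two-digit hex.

5937 in hexadecimal, padded to 16 bits, is 0x1731.
Split into bytes (most-significant first): 17 31.
Big-endian stores the most-significant byte at the lowest address.
So the memory order matches the most-significant-first order: 17 31.

17 31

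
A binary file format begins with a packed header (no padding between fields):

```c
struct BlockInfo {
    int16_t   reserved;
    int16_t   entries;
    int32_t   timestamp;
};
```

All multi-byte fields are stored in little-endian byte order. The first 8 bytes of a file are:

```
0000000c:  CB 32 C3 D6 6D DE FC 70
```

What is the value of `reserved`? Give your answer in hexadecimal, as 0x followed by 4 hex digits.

`reserved` is the first field, at byte offset 0, occupying 2 bytes.
Bytes at offsets 0..1: CB 32.
Little-endian stores the least-significant byte at the lowest address.
Reassemble most-significant byte first: 32 CB → 0x32CB.

0x32CB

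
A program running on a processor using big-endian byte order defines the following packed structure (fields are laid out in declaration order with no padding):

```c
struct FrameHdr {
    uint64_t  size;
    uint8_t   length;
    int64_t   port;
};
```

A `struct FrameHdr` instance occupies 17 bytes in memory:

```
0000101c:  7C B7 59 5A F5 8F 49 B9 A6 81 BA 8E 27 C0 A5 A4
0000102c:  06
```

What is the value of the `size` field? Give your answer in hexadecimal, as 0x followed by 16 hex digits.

`size` is the first field, at byte offset 0, occupying 8 bytes.
Bytes at offsets 0..7: 7C B7 59 5A F5 8F 49 B9.
In big-endian order the high byte comes first in memory.
The bytes are already most-significant first: 0x7CB7595AF58F49B9.

0x7CB7595AF58F49B9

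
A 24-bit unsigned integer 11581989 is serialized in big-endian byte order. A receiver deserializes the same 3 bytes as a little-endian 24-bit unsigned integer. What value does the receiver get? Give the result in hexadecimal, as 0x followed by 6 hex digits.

0x25BAB0

11581989 in 24-bit hexadecimal is 0xB0BA25.
Stored big-endian, the bytes at ascending addresses are B0 BA 25.
Read back as little-endian, the first byte is least significant, giving 0x25BAB0.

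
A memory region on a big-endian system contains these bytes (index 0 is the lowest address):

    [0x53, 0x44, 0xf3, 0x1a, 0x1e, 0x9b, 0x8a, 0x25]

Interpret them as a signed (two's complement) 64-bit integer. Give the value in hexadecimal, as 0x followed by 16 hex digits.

0x5344F31A1E9B8A25

Big-endian stores the most-significant byte at the lowest address.
The bytes are already most-significant first: 0x5344F31A1E9B8A25.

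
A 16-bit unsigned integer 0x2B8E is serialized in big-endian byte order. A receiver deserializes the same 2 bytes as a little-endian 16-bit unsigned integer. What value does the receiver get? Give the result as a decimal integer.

36395

Stored big-endian, the bytes at ascending addresses are 2B 8E.
Read back as little-endian, the first byte is least significant, giving 0x8E2B.
0x8E2B = 36395.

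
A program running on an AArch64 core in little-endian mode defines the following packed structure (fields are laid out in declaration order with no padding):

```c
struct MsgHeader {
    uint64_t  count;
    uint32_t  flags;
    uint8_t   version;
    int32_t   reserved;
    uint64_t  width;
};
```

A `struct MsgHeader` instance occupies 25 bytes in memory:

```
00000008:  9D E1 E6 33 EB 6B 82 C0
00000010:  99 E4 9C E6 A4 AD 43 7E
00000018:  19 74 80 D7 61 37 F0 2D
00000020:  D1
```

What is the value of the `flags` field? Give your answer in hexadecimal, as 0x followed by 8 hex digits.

`flags` follows `count` (8 bytes), so it starts at byte offset 8 and occupies 4 bytes.
Bytes at offsets 8..11: 99 E4 9C E6.
In little-endian order the low byte comes first in memory.
Reassemble most-significant byte first: E6 9C E4 99 → 0xE69CE499.

0xE69CE499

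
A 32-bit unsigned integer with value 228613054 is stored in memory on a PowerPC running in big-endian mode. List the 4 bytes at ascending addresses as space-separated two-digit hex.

0D A0 5B BE

228613054 in hexadecimal, padded to 32 bits, is 0x0DA05BBE.
Split into bytes (most-significant first): 0D A0 5B BE.
Big-endian: lowest address holds the most-significant byte.
So the memory order matches the most-significant-first order: 0D A0 5B BE.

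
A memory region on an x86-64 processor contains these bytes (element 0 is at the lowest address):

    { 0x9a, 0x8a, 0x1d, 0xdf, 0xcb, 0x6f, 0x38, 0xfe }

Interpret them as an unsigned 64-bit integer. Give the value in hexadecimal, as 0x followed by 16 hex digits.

0xFE386FCBDF1D8A9A

Little-endian: lowest address holds the least-significant byte.
Reassemble most-significant byte first: FE 38 6F CB DF 1D 8A 9A → 0xFE386FCBDF1D8A9A.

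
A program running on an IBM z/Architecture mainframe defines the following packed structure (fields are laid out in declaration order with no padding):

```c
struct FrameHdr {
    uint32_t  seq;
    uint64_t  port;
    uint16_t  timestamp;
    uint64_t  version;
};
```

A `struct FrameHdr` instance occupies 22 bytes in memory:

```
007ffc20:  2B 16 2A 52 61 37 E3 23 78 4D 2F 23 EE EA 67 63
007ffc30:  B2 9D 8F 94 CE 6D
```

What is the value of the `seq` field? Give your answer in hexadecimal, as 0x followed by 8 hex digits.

`seq` is the first field, at byte offset 0, occupying 4 bytes.
Bytes at offsets 0..3: 2B 16 2A 52.
In big-endian order the high byte comes first in memory.
The bytes are already most-significant first: 0x2B162A52.

0x2B162A52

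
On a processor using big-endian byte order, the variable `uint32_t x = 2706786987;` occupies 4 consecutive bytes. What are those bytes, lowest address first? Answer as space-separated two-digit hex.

A1 56 4A AB

2706786987 in hexadecimal, padded to 32 bits, is 0xA1564AAB.
Split into bytes (most-significant first): A1 56 4A AB.
In big-endian order the high byte comes first in memory.
So the memory order matches the most-significant-first order: A1 56 4A AB.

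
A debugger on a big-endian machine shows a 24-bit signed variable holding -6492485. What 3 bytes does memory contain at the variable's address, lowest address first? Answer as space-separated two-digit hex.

Two's complement of -6492485 in 24 bits: 6492485 = 0x631145; invert → 0x9CEEBA; add 1 → 0x9CEEBB.
Split into bytes (most-significant first): 9C EE BB.
Big-endian stores the most-significant byte at the lowest address.
So the memory order matches the most-significant-first order: 9C EE BB.

9C EE BB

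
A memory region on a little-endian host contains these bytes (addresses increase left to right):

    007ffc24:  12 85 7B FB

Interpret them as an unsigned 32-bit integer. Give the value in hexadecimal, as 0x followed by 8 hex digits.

Little-endian stores the least-significant byte at the lowest address.
Reassemble most-significant byte first: FB 7B 85 12 → 0xFB7B8512.

0xFB7B8512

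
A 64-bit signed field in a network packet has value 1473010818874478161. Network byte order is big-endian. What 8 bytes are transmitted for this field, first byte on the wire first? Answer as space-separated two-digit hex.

1473010818874478161 in hexadecimal, padded to 64 bits, is 0x14712F8911520E51.
Split into bytes (most-significant first): 14 71 2F 89 11 52 0E 51.
Big-endian: lowest address holds the most-significant byte.
So the memory order matches the most-significant-first order: 14 71 2F 89 11 52 0E 51.

14 71 2F 89 11 52 0E 51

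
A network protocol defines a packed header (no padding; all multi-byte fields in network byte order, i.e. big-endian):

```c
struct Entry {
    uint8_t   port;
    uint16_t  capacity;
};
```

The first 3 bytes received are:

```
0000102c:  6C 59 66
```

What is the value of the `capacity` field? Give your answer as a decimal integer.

`capacity` follows `port` (1 byte), so it starts at byte offset 1 and occupies 2 bytes.
Bytes at offsets 1..2: 59 66.
In big-endian order the high byte comes first in memory.
The bytes are already most-significant first: 0x5966.
0x5966 = 22886.

22886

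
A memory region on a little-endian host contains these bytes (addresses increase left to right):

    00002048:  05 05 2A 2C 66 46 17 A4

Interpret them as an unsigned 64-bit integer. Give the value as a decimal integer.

In little-endian order the low byte comes first in memory.
Reassemble most-significant byte first: A4 17 46 66 2C 2A 05 05 → 0xA41746662C2A0505.
0xA41746662C2A0505 = 11823996751326086405.

11823996751326086405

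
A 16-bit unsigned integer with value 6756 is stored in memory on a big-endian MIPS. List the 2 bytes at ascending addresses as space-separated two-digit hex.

6756 in hexadecimal, padded to 16 bits, is 0x1A64.
Split into bytes (most-significant first): 1A 64.
Big-endian stores the most-significant byte at the lowest address.
So the memory order matches the most-significant-first order: 1A 64.

1A 64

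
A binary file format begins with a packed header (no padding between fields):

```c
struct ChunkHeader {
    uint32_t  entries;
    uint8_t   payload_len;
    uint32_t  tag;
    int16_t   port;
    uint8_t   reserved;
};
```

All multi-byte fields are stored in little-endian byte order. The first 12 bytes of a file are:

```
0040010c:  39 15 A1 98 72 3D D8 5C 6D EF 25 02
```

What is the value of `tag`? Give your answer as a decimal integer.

1834801213

`tag` follows `entries` (4 B), `payload_len` (1 B), so it starts at offset 4 + 1 = 5 and occupies 4 bytes.
Bytes at offsets 5..8: 3D D8 5C 6D.
In little-endian order the low byte comes first in memory.
Reassemble most-significant byte first: 6D 5C D8 3D → 0x6D5CD83D.
0x6D5CD83D = 1834801213.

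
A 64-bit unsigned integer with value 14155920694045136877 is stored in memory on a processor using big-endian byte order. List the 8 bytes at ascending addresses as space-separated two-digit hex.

C4 73 EE DE B5 29 57 ED

14155920694045136877 in hexadecimal, padded to 64 bits, is 0xC473EEDEB52957ED.
Split into bytes (most-significant first): C4 73 EE DE B5 29 57 ED.
Big-endian stores the most-significant byte at the lowest address.
So the memory order matches the most-significant-first order: C4 73 EE DE B5 29 57 ED.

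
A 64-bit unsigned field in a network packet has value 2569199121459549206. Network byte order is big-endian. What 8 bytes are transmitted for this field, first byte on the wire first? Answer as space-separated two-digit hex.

23 A7 A0 FD 1F D7 94 16

2569199121459549206 in hexadecimal, padded to 64 bits, is 0x23A7A0FD1FD79416.
Split into bytes (most-significant first): 23 A7 A0 FD 1F D7 94 16.
Big-endian: lowest address holds the most-significant byte.
So the memory order matches the most-significant-first order: 23 A7 A0 FD 1F D7 94 16.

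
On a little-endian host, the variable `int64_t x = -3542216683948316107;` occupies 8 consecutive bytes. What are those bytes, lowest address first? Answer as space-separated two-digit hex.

Two's complement of -3542216683948316107 in 64 bits: 3542216683948316107 = 0x31287B4E7C3395CB; invert → 0xCED784B183CC6A34; add 1 → 0xCED784B183CC6A35.
Split into bytes (most-significant first): CE D7 84 B1 83 CC 6A 35.
In little-endian order the low byte comes first in memory.
So at ascending addresses the bytes are 35 6A CC 83 B1 84 D7 CE.

35 6A CC 83 B1 84 D7 CE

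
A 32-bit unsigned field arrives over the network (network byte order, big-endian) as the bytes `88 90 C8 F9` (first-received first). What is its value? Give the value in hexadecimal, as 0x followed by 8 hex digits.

Big-endian: lowest address holds the most-significant byte.
The bytes are already most-significant first: 0x8890C8F9.

0x8890C8F9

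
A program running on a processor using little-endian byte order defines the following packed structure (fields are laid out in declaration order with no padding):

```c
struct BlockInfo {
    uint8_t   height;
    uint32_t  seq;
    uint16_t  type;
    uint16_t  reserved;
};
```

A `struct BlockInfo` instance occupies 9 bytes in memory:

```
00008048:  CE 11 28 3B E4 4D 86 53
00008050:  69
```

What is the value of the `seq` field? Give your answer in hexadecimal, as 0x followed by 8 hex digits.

0xE43B2811

`seq` follows `height` (1 byte), so it starts at byte offset 1 and occupies 4 bytes.
Bytes at offsets 1..4: 11 28 3B E4.
In little-endian order the low byte comes first in memory.
Reassemble most-significant byte first: E4 3B 28 11 → 0xE43B2811.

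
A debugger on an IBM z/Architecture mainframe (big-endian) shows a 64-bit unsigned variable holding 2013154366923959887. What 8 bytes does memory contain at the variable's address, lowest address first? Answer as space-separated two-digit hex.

1B F0 29 3B 06 87 6E 4F

2013154366923959887 in hexadecimal, padded to 64 bits, is 0x1BF0293B06876E4F.
Split into bytes (most-significant first): 1B F0 29 3B 06 87 6E 4F.
Big-endian stores the most-significant byte at the lowest address.
So the memory order matches the most-significant-first order: 1B F0 29 3B 06 87 6E 4F.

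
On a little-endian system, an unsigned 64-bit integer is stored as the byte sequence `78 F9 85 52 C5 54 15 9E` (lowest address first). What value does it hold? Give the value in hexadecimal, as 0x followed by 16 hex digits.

0x9E1554C55285F978

In little-endian order the low byte comes first in memory.
Reassemble most-significant byte first: 9E 15 54 C5 52 85 F9 78 → 0x9E1554C55285F978.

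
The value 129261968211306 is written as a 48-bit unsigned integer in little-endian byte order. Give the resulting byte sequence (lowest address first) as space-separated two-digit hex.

129261968211306 in hexadecimal, padded to 48 bits, is 0x759025B2BD6A.
Split into bytes (most-significant first): 75 90 25 B2 BD 6A.
Little-endian: lowest address holds the least-significant byte.
So at ascending addresses the bytes are 6A BD B2 25 90 75.

6A BD B2 25 90 75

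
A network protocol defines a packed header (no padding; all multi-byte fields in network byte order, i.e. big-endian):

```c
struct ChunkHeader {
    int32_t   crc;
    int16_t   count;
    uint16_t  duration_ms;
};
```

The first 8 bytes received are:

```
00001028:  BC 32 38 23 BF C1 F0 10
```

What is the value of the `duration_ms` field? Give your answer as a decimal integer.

61456

`duration_ms` follows `crc` (4 B), `count` (2 B), so it starts at offset 4 + 2 = 6 and occupies 2 bytes.
Bytes at offsets 6..7: F0 10.
In big-endian order the high byte comes first in memory.
The bytes are already most-significant first: 0xF010.
0xF010 = 61456.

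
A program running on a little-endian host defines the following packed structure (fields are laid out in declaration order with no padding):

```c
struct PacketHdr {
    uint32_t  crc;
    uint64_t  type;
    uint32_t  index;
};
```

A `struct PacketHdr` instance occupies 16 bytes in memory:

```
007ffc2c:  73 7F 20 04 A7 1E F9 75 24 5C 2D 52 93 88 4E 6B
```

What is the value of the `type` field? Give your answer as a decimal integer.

`type` follows `crc` (4 bytes), so it starts at byte offset 4 and occupies 8 bytes.
Bytes at offsets 4..11: A7 1E F9 75 24 5C 2D 52.
In little-endian order the low byte comes first in memory.
Reassemble most-significant byte first: 52 2D 5C 24 75 F9 1E A7 → 0x522D5C2475F91EA7.
0x522D5C2475F91EA7 = 5921490396729908903.

5921490396729908903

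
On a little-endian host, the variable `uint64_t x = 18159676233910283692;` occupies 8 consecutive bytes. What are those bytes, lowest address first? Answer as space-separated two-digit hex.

AC 6D 53 16 52 21 04 FC

18159676233910283692 in hexadecimal, padded to 64 bits, is 0xFC04215216536DAC.
Split into bytes (most-significant first): FC 04 21 52 16 53 6D AC.
Little-endian: lowest address holds the least-significant byte.
So at ascending addresses the bytes are AC 6D 53 16 52 21 04 FC.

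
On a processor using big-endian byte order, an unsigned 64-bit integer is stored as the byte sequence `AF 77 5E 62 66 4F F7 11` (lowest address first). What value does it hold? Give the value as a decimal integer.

12643678255582279441

In big-endian order the high byte comes first in memory.
The bytes are already most-significant first: 0xAF775E62664FF711.
0xAF775E62664FF711 = 12643678255582279441.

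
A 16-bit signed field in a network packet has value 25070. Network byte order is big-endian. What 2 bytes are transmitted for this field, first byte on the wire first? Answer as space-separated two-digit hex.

61 EE

25070 in hexadecimal, padded to 16 bits, is 0x61EE.
Split into bytes (most-significant first): 61 EE.
Big-endian stores the most-significant byte at the lowest address.
So the memory order matches the most-significant-first order: 61 EE.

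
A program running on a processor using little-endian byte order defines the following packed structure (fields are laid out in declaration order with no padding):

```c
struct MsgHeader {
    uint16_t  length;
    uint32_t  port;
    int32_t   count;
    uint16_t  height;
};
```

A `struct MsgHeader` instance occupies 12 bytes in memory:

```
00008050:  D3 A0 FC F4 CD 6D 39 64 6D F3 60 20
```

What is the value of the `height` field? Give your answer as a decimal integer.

`height` follows `length` (2 B), `port` (4 B), `count` (4 B), so it starts at offset 2 + 4 + 4 = 10 and occupies 2 bytes.
Bytes at offsets 10..11: 60 20.
Little-endian: lowest address holds the least-significant byte.
Reassemble most-significant byte first: 20 60 → 0x2060.
0x2060 = 8288.

8288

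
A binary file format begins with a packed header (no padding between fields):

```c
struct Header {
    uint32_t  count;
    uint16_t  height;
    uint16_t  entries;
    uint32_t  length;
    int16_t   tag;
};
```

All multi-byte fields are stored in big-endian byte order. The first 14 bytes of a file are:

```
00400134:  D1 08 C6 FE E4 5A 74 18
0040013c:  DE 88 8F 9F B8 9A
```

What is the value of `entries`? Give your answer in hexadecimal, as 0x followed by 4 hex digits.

0x7418

`entries` follows `count` (4 B), `height` (2 B), so it starts at offset 4 + 2 = 6 and occupies 2 bytes.
Bytes at offsets 6..7: 74 18.
Big-endian stores the most-significant byte at the lowest address.
The bytes are already most-significant first: 0x7418.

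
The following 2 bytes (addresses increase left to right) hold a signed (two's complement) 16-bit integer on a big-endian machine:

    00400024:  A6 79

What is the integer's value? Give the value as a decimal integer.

Big-endian: lowest address holds the most-significant byte.
The bytes are already most-significant first: 0xA679.
Top bit is set, so as a signed 16-bit value this is 0xA679 − 2^16 = -22919.

-22919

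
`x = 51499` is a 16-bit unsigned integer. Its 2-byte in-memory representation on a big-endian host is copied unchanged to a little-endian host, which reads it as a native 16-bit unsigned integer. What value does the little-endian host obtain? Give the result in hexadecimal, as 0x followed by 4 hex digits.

51499 in 16-bit hexadecimal is 0xC92B.
Stored big-endian, the bytes at ascending addresses are C9 2B.
Read back as little-endian, the first byte is least significant, giving 0x2BC9.

0x2BC9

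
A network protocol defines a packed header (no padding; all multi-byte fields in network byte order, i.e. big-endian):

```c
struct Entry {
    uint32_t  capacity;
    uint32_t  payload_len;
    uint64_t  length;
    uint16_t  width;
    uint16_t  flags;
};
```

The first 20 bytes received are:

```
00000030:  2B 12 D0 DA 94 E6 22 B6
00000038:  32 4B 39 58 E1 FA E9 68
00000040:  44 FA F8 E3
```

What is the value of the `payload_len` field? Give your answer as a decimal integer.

`payload_len` follows `capacity` (4 bytes), so it starts at byte offset 4 and occupies 4 bytes.
Bytes at offsets 4..7: 94 E6 22 B6.
Big-endian stores the most-significant byte at the lowest address.
The bytes are already most-significant first: 0x94E622B6.
0x94E622B6 = 2498110134.

2498110134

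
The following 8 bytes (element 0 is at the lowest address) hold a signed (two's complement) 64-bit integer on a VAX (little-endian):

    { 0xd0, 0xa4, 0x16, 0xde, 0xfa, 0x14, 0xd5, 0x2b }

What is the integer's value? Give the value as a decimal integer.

Little-endian: lowest address holds the least-significant byte.
Reassemble most-significant byte first: 2B D5 14 FA DE 16 A4 D0 → 0x2BD514FADE16A4D0.
0x2BD514FADE16A4D0 = 3158453781370676432.

3158453781370676432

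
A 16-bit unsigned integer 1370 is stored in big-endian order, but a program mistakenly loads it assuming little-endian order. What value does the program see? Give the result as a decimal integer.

1370 in 16-bit hexadecimal is 0x055A.
Stored big-endian, the bytes at ascending addresses are 05 5A.
Read back as little-endian, the first byte is least significant, giving 0x5A05.
0x5A05 = 23045.

23045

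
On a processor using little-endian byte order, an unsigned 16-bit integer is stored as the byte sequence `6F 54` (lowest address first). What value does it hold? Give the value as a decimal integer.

21615

In little-endian order the low byte comes first in memory.
Reassemble most-significant byte first: 54 6F → 0x546F.
0x546F = 21615.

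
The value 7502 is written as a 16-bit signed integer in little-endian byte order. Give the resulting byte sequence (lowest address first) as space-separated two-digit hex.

4E 1D

7502 in hexadecimal, padded to 16 bits, is 0x1D4E.
Split into bytes (most-significant first): 1D 4E.
Little-endian stores the least-significant byte at the lowest address.
So at ascending addresses the bytes are 4E 1D.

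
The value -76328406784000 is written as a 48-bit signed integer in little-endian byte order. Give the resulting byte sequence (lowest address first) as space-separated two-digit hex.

Two's complement of -76328406784000 in 48 bits: 76328406784000 = 0x456B97929800; invert → 0xBA94686D67FF; add 1 → 0xBA94686D6800.
Split into bytes (most-significant first): BA 94 68 6D 68 00.
In little-endian order the low byte comes first in memory.
So at ascending addresses the bytes are 00 68 6D 68 94 BA.

00 68 6D 68 94 BA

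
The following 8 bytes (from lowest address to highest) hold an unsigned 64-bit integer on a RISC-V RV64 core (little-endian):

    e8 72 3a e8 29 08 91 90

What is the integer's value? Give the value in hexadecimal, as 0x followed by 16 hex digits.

0x90910829E83A72E8

In little-endian order the low byte comes first in memory.
Reassemble most-significant byte first: 90 91 08 29 E8 3A 72 E8 → 0x90910829E83A72E8.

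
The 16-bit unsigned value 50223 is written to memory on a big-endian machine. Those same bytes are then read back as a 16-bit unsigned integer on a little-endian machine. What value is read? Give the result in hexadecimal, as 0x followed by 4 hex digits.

50223 in 16-bit hexadecimal is 0xC42F.
Stored big-endian, the bytes at ascending addresses are C4 2F.
Read back as little-endian, the first byte is least significant, giving 0x2FC4.

0x2FC4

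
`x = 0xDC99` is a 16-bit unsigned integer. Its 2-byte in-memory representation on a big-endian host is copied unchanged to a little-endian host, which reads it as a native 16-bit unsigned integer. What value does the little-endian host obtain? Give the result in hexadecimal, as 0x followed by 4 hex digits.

Stored big-endian, the bytes at ascending addresses are DC 99.
Read back as little-endian, the first byte is least significant, giving 0x99DC.

0x99DC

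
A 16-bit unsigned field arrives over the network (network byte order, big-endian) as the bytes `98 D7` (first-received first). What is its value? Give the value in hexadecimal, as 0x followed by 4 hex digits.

Big-endian stores the most-significant byte at the lowest address.
The bytes are already most-significant first: 0x98D7.

0x98D7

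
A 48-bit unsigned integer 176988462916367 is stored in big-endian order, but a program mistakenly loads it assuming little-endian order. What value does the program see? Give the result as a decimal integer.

16644983683232

176988462916367 in 48-bit hexadecimal is 0xA0F85676230F.
Stored big-endian, the bytes at ascending addresses are A0 F8 56 76 23 0F.
Read back as little-endian, the first byte is least significant, giving 0x0F237656F8A0.
0x0F237656F8A0 = 16644983683232.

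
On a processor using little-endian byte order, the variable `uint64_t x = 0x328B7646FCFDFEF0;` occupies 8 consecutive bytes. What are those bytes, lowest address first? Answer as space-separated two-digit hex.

Split into bytes (most-significant first): 32 8B 76 46 FC FD FE F0.
In little-endian order the low byte comes first in memory.
So at ascending addresses the bytes are F0 FE FD FC 46 76 8B 32.

F0 FE FD FC 46 76 8B 32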